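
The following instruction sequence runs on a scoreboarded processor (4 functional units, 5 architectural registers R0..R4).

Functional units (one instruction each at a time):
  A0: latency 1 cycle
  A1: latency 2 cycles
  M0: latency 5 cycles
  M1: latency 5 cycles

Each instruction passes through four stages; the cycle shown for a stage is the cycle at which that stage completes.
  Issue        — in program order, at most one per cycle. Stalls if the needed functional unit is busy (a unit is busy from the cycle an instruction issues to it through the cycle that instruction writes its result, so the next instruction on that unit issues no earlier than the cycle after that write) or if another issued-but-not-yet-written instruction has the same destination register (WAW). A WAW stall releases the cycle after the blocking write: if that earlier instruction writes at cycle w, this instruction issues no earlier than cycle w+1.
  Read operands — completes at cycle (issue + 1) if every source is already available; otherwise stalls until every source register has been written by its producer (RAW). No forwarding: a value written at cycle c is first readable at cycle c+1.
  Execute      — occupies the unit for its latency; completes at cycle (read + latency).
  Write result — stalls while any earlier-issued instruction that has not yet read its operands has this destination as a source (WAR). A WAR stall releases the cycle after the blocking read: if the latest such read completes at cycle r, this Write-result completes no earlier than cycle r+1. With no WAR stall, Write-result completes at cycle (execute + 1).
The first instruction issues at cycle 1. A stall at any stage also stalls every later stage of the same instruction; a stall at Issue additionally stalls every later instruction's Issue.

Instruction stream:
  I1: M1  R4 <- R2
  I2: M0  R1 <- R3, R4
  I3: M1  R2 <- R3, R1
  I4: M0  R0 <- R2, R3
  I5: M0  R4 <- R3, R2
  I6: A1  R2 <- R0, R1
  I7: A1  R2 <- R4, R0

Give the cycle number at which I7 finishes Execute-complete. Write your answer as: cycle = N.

1) issue 1, read 2, done 7, write 8
2) issue 2, read 9, done 14, write 15  <RAW R4: wait I1 write@8>
3) issue 9, read 16, done 21, write 22  <struct: M1 busy until I1 writes@8 / RAW R1: wait I2 write@15>
4) issue 16, read 23, done 28, write 29  <struct: M0 busy until I2 writes@15 / RAW R2: wait I3 write@22>
5) issue 30, read 31, done 36, write 37  <struct: M0 busy until I4 writes@29>
6) issue 31, read 32, done 34, write 35
7) issue 36, read 38, done 40, write 41  <struct: A1 busy until I6 writes@35 / RAW R4: wait I5 write@37>

cycle = 40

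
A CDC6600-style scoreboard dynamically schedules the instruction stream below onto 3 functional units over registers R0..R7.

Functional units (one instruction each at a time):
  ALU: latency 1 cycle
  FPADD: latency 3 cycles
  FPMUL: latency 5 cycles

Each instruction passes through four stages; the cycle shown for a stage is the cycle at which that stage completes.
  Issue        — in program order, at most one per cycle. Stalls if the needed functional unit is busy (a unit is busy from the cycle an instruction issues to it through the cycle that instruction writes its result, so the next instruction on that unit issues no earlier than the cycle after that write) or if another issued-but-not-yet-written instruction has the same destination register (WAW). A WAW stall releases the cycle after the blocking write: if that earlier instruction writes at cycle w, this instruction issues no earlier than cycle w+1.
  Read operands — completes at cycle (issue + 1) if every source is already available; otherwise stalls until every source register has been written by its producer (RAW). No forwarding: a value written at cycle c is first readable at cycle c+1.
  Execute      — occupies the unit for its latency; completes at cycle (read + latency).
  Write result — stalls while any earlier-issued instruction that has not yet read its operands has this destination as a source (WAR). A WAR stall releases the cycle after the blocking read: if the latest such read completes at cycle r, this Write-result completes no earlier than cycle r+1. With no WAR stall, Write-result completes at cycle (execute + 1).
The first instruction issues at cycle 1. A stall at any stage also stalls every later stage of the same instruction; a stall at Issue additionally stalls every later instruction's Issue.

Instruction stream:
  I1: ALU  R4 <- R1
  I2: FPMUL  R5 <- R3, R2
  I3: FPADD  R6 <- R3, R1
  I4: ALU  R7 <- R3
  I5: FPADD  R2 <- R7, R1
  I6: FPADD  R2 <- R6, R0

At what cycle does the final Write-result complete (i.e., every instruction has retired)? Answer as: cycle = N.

c1: I1 issues→ALU
c2: I1 reads; I2 issues→FPMUL
c3: I1 exec-done; I2 reads; I3 issues→FPADD
c4: I1 writes R4; I3 reads
c5: I4 issues→ALU
c6: I4 reads
c7: I3 exec-done; I4 exec-done
c8: I2 exec-done; I3 writes R6; I4 writes R7
c9: I2 writes R5; I5 issues→FPADD
c10: I5 reads
c13: I5 exec-done
c14: I5 writes R2
c15: I6 issues→FPADD
c16: I6 reads
c19: I6 exec-done
c20: I6 writes R2

cycle = 20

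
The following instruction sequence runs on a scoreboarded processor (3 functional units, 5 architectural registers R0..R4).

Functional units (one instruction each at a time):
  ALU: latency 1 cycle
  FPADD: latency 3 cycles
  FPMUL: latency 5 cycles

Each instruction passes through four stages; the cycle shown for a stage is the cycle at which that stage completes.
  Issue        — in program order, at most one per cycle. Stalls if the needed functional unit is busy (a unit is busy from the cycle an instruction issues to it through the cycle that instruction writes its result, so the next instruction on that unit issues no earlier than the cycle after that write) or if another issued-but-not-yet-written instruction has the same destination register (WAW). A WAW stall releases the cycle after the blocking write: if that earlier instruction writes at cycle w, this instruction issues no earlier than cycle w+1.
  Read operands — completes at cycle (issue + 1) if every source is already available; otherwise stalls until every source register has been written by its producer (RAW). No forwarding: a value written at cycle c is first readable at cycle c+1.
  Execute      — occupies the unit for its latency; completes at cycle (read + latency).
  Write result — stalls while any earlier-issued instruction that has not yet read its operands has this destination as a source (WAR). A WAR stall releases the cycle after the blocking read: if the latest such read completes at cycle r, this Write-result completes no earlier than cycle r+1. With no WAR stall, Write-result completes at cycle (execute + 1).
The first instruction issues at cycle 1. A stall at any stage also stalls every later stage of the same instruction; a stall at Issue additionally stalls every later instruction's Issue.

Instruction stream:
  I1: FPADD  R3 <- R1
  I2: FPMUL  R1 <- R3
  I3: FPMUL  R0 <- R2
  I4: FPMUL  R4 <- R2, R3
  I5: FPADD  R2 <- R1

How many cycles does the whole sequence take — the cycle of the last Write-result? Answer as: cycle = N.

t=1  I1 issues→FPADD
t=2  I1 reads | I2 issues→FPMUL
t=5  I1 exec-done
t=6  I1 writes R3
t=7  I2 reads
t=12  I2 exec-done
t=13  I2 writes R1
t=14  I3 issues→FPMUL
t=15  I3 reads
t=20  I3 exec-done
t=21  I3 writes R0
t=22  I4 issues→FPMUL
t=23  I4 reads | I5 issues→FPADD
t=24  I5 reads
t=27  I5 exec-done
t=28  I4 exec-done | I5 writes R2
t=29  I4 writes R4

cycle = 29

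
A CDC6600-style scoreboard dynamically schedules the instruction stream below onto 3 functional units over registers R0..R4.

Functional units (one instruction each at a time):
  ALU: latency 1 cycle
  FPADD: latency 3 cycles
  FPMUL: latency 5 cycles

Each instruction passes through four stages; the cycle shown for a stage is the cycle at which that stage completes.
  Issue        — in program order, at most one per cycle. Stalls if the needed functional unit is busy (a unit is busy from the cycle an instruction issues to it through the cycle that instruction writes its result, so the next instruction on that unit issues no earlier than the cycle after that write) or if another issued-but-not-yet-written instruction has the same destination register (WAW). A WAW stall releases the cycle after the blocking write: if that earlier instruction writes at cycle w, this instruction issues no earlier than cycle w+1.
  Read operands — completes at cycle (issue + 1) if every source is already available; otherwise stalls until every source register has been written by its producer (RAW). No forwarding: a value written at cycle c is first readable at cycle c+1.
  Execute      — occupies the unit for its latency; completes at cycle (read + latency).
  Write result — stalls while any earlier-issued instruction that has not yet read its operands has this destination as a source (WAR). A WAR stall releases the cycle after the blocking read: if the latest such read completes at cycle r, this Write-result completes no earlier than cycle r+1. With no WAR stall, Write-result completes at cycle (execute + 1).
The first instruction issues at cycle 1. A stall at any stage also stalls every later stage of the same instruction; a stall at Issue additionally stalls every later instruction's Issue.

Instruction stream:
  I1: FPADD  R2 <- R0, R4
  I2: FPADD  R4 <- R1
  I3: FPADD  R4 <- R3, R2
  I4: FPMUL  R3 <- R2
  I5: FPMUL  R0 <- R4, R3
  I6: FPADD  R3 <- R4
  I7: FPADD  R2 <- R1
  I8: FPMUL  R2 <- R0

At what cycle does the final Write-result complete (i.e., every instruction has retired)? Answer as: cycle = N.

cycle = 42

t=1  issue I1 (FPADD)
t=2  I1 read-ops
t=5  I1 finished on FPADD
t=6  I1→R2
t=7  issue I2 (FPADD)
t=8  I2 read-ops
t=11  I2 finished on FPADD
t=12  I2→R4
t=13  issue I3 (FPADD)
t=14  I3 read-ops, issue I4 (FPMUL)
t=15  I4 read-ops
t=17  I3 finished on FPADD
t=18  I3→R4
t=20  I4 finished on FPMUL
t=21  I4→R3
t=22  issue I5 (FPMUL)
t=23  I5 read-ops, issue I6 (FPADD)
t=24  I6 read-ops
t=27  I6 finished on FPADD
t=28  I5 finished on FPMUL, I6→R3
t=29  I5→R0, issue I7 (FPADD)
t=30  I7 read-ops
t=33  I7 finished on FPADD
t=34  I7→R2
t=35  issue I8 (FPMUL)
t=36  I8 read-ops
t=41  I8 finished on FPMUL
t=42  I8→R2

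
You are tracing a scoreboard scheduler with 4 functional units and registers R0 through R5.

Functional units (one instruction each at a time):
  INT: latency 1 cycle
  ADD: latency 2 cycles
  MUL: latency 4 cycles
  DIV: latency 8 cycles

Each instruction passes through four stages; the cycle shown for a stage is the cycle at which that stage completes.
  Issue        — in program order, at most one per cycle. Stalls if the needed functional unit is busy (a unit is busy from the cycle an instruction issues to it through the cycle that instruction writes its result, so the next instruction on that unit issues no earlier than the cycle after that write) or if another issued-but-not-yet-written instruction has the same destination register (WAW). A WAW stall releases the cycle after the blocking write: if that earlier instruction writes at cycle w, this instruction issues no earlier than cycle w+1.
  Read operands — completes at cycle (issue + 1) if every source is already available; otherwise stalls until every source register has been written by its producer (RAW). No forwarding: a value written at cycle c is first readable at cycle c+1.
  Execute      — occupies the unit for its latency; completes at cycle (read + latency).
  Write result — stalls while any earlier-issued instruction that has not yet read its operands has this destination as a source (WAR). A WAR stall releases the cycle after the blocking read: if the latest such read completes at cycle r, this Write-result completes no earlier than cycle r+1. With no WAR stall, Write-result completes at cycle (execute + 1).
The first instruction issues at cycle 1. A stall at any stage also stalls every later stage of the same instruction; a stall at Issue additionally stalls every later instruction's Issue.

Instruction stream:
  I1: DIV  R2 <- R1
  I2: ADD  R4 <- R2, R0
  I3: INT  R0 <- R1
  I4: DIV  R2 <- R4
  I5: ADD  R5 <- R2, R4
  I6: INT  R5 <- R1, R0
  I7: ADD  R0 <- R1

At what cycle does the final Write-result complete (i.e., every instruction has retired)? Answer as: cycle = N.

c1: issue I1 (DIV)
c2: I1 read-ops; issue I2 (ADD)
c3: issue I3 (INT)
c4: I3 read-ops
c5: I3 finished on INT
c10: I1 finished on DIV
c11: I1→R2
c12: I2 read-ops; issue I4 (DIV)
c13: I3→R0
c14: I2 finished on ADD
c15: I2→R4
c16: I4 read-ops; issue I5 (ADD)
c24: I4 finished on DIV
c25: I4→R2
c26: I5 read-ops
c28: I5 finished on ADD
c29: I5→R5
c30: issue I6 (INT)
c31: I6 read-ops; issue I7 (ADD)
c32: I6 finished on INT; I7 read-ops
c33: I6→R5
c34: I7 finished on ADD
c35: I7→R0

cycle = 35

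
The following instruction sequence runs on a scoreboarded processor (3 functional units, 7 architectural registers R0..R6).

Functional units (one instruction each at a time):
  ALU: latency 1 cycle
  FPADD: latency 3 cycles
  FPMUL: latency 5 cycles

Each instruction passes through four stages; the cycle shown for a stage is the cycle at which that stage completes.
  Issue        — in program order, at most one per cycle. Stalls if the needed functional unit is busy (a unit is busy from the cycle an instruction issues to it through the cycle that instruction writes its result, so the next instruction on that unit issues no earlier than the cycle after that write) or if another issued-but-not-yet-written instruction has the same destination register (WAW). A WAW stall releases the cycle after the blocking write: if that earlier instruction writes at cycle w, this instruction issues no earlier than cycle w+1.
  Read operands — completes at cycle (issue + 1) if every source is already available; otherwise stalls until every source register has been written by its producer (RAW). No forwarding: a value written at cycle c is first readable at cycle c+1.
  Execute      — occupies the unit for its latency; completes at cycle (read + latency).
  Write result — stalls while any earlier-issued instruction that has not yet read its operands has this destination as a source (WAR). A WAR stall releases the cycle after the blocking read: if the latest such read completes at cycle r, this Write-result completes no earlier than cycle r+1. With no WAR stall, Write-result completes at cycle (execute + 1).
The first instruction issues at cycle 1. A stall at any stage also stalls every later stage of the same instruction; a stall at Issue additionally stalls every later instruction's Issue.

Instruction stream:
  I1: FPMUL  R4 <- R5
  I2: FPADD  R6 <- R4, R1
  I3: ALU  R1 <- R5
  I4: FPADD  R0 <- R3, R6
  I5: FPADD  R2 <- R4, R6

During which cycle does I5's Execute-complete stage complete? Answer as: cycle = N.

cycle = 24

c1: I1 dispatched to FPMUL
c2: I1 operands ready | I2 dispatched to FPADD
c3: I3 dispatched to ALU
c4: I3 operands ready
c5: I3 complete
c7: I1 complete
c8: R4←I1
c9: I2 operands ready
c10: R1←I3
c12: I2 complete
c13: R6←I2
c14: I4 dispatched to FPADD
c15: I4 operands ready
c18: I4 complete
c19: R0←I4
c20: I5 dispatched to FPADD
c21: I5 operands ready
c24: I5 complete
c25: R2←I5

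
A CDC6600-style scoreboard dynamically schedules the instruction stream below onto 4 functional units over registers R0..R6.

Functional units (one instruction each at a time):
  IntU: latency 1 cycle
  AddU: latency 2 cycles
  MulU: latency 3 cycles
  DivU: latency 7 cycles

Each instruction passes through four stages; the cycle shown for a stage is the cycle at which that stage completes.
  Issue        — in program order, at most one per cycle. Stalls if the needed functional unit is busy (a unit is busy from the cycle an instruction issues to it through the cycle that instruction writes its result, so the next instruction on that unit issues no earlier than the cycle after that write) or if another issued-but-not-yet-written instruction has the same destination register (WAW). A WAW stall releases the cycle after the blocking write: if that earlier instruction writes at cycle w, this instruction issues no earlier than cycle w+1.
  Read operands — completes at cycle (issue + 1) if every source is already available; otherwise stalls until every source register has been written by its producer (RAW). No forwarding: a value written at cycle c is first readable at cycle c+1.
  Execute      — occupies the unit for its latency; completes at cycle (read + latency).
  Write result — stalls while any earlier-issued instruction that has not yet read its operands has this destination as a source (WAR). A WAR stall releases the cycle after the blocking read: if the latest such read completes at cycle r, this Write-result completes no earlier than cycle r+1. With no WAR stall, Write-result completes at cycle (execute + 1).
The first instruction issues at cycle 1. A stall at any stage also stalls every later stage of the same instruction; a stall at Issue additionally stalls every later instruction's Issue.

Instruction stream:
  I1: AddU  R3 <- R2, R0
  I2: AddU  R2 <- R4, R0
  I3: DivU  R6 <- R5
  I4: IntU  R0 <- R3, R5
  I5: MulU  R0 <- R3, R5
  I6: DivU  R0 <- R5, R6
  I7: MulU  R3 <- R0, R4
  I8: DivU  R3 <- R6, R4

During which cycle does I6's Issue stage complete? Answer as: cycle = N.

[1] issue I1 (AddU)
[2] I1 read-ops
[4] I1 finished on AddU
[5] I1→R3
[6] issue I2 (AddU)
[7] I2 read-ops · issue I3 (DivU)
[8] I3 read-ops · issue I4 (IntU)
[9] I2 finished on AddU · I4 read-ops
[10] I2→R2 · I4 finished on IntU
[11] I4→R0
[12] issue I5 (MulU)
[13] I5 read-ops
[15] I3 finished on DivU
[16] I3→R6 · I5 finished on MulU
[17] I5→R0
[18] issue I6 (DivU)
[19] I6 read-ops · issue I7 (MulU)
[26] I6 finished on DivU
[27] I6→R0
[28] I7 read-ops
[31] I7 finished on MulU
[32] I7→R3
[33] issue I8 (DivU)
[34] I8 read-ops
[41] I8 finished on DivU
[42] I8→R3

cycle = 18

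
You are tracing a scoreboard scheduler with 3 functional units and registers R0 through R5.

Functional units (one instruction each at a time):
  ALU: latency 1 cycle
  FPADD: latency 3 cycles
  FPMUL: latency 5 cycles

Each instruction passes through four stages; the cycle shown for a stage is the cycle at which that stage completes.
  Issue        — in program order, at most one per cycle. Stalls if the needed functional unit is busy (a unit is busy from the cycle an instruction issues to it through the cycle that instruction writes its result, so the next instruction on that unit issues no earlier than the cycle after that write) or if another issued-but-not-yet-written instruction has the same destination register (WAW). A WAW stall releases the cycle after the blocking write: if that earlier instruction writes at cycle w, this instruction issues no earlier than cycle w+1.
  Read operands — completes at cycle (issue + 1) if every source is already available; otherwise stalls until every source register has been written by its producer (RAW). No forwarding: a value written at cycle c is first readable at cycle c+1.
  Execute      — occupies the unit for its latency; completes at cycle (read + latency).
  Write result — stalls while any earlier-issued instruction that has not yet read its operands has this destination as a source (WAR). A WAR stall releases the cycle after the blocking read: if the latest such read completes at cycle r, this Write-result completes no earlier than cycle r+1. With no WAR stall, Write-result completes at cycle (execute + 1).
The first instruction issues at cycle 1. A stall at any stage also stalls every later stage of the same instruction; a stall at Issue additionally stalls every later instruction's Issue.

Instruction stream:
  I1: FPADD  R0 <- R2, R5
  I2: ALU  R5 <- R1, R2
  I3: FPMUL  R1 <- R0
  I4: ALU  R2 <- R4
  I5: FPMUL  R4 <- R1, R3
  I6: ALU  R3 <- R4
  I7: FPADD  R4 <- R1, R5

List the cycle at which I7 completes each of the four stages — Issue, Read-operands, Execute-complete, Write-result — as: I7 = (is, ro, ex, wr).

I1  is:1  ro:2  ex:5  wr:6
I2  is:2  ro:3  ex:4  wr:5
I3  is:3  ro:7  ex:12  wr:13  — RAW R0: wait I1 write@6
I4  is:6  ro:7  ex:8  wr:9  — struct: ALU busy until I2 writes@5
I5  is:14  ro:15  ex:20  wr:21  — struct: FPMUL busy until I3 writes@13
I6  is:15  ro:22  ex:23  wr:24  — RAW R4: wait I5 write@21
I7  is:22  ro:23  ex:26  wr:27  — WAW R4: wait I5 write@21

I7 = (22, 23, 26, 27)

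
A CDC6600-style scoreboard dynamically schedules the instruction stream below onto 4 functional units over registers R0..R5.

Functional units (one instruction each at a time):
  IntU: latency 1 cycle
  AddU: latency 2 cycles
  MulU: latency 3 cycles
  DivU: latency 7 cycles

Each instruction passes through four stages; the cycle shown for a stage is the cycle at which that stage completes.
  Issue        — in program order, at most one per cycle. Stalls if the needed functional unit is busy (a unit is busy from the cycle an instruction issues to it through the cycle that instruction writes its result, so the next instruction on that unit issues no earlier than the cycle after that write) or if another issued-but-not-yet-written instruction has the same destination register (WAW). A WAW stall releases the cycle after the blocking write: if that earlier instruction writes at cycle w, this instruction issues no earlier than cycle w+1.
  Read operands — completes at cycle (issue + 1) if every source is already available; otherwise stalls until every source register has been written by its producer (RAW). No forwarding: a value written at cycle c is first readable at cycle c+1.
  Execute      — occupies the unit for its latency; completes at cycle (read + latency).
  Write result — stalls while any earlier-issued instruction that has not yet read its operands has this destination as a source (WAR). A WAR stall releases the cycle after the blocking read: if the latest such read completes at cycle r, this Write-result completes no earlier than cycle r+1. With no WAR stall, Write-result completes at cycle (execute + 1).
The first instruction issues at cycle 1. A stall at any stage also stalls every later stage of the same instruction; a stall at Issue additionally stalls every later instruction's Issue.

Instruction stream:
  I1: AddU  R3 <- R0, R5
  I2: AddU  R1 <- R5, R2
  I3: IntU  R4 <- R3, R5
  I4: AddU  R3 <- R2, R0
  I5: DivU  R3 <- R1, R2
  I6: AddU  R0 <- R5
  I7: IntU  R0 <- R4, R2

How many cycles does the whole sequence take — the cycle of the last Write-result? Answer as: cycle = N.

I1: IS=1 RO=2 EX=4 WR=5
I2: IS=6 RO=7 EX=9 WR=10  [struct: AddU busy until I1 writes@5]
I3: IS=7 RO=8 EX=9 WR=10
I4: IS=11 RO=12 EX=14 WR=15  [struct: AddU busy until I2 writes@10]
I5: IS=16 RO=17 EX=24 WR=25  [WAW R3: wait I4 write@15]
I6: IS=17 RO=18 EX=20 WR=21
I7: IS=22 RO=23 EX=24 WR=25  [WAW R0: wait I6 write@21]

cycle = 25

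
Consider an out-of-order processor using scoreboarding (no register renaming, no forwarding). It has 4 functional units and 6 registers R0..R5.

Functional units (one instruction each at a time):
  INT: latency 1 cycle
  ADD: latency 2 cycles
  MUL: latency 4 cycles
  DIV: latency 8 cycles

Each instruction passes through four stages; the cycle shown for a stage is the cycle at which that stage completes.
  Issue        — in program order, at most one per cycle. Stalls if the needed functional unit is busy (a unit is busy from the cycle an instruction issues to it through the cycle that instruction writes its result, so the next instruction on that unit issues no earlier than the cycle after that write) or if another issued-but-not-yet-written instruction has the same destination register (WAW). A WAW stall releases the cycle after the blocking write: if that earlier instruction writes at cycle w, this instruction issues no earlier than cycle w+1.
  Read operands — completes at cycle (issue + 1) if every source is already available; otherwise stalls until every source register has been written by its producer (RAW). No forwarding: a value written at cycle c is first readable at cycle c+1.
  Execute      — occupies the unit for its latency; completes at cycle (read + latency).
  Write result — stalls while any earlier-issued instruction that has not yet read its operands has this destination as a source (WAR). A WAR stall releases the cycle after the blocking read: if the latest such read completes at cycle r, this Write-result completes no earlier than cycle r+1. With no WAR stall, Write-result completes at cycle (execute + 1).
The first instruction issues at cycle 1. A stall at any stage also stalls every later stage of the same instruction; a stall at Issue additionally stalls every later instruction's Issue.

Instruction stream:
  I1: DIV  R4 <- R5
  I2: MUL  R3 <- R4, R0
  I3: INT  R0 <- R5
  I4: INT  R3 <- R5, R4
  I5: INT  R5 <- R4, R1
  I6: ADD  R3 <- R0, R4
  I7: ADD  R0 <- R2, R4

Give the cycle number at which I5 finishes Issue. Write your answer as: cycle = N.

cycle = 22

I1  is:1  ro:2  ex:10  wr:11
I2  is:2  ro:12  ex:16  wr:17  — RAW R4: wait I1 write@11
I3  is:3  ro:4  ex:5  wr:13  — WAR R0: wait I2 read@12
I4  is:18  ro:19  ex:20  wr:21  — WAW R3: wait I2 write@17
I5  is:22  ro:23  ex:24  wr:25  — struct: INT busy until I4 writes@21
I6  is:23  ro:24  ex:26  wr:27
I7  is:28  ro:29  ex:31  wr:32  — struct: ADD busy until I6 writes@27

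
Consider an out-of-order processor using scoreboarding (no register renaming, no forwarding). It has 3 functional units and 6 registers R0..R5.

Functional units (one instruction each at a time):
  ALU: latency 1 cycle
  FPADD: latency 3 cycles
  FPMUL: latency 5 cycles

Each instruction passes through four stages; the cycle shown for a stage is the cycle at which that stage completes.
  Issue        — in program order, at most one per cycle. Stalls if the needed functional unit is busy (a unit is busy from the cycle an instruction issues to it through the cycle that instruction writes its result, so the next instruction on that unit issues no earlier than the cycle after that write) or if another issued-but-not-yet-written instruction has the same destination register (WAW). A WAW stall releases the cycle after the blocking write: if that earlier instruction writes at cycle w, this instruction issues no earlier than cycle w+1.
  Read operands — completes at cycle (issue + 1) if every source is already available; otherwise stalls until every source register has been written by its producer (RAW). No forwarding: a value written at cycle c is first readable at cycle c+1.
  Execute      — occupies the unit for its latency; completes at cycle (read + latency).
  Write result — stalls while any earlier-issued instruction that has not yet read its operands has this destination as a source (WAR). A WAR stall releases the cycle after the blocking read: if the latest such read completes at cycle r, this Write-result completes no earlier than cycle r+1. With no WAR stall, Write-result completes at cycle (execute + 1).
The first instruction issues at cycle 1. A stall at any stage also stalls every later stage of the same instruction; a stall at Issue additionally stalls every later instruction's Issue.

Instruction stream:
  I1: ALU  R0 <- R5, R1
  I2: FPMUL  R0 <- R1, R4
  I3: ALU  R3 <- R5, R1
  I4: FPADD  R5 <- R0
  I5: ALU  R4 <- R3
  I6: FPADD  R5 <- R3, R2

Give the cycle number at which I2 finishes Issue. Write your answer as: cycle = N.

cycle = 5

I1  is:1  ro:2  ex:3  wr:4
I2  is:5  ro:6  ex:11  wr:12  — WAW R0: wait I1 write@4
I3  is:6  ro:7  ex:8  wr:9
I4  is:7  ro:13  ex:16  wr:17  — RAW R0: wait I2 write@12
I5  is:10  ro:11  ex:12  wr:13  — struct: ALU busy until I3 writes@9
I6  is:18  ro:19  ex:22  wr:23  — struct: FPADD busy until I4 writes@17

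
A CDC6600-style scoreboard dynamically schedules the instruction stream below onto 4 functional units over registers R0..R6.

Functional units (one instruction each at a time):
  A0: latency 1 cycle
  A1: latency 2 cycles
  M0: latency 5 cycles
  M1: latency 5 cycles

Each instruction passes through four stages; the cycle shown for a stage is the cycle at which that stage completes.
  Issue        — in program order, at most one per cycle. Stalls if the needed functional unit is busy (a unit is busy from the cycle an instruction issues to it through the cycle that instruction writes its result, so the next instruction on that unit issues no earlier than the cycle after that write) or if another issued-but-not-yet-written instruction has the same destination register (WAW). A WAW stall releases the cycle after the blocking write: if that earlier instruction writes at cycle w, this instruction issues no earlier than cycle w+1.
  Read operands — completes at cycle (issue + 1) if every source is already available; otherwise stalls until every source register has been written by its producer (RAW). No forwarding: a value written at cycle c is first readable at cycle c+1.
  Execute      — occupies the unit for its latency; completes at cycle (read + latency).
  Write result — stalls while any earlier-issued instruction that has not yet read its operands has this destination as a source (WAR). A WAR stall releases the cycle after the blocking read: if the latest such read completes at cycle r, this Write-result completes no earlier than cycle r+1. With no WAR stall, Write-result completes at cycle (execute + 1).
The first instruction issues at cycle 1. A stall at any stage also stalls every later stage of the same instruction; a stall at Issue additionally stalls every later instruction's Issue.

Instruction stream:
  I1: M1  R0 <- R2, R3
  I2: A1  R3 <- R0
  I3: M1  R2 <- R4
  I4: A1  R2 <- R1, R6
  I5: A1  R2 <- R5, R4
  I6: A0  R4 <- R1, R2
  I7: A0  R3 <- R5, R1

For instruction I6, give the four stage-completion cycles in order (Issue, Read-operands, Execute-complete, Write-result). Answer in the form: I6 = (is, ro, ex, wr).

[1] issue I1 (M1)
[2] I1 read-ops; issue I2 (A1)
[7] I1 finished on M1
[8] I1→R0
[9] I2 read-ops; issue I3 (M1)
[10] I3 read-ops
[11] I2 finished on A1
[12] I2→R3
[15] I3 finished on M1
[16] I3→R2
[17] issue I4 (A1)
[18] I4 read-ops
[20] I4 finished on A1
[21] I4→R2
[22] issue I5 (A1)
[23] I5 read-ops; issue I6 (A0)
[25] I5 finished on A1
[26] I5→R2
[27] I6 read-ops
[28] I6 finished on A0
[29] I6→R4
[30] issue I7 (A0)
[31] I7 read-ops
[32] I7 finished on A0
[33] I7→R3

I6 = (23, 27, 28, 29)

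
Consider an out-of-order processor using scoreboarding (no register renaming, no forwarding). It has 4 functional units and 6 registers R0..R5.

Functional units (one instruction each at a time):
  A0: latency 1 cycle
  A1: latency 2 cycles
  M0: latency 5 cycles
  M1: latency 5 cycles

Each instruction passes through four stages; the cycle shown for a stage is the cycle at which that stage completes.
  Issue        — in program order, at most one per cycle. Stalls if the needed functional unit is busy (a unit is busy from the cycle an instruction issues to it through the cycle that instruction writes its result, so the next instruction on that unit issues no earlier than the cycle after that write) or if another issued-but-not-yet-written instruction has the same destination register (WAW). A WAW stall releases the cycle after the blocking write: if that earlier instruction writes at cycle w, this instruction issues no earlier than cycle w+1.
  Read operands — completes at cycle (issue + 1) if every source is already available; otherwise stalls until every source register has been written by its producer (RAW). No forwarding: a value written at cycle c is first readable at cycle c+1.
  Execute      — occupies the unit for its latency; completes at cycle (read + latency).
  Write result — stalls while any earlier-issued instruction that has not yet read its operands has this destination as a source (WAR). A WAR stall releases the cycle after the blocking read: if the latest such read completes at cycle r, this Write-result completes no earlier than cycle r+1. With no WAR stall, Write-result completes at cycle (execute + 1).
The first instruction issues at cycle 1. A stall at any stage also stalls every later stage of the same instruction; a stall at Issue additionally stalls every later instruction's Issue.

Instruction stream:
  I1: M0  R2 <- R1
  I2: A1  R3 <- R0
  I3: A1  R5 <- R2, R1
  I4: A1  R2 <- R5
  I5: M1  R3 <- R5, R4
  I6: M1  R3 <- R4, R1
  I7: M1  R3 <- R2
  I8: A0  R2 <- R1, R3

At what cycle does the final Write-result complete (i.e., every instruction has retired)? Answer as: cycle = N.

cycle = 40

1) issue 1, read 2, done 7, write 8
2) issue 2, read 3, done 5, write 6
3) issue 7, read 9, done 11, write 12  <struct: A1 busy until I2 writes@6 / RAW R2: wait I1 write@8>
4) issue 13, read 14, done 16, write 17  <struct: A1 busy until I3 writes@12>
5) issue 14, read 15, done 20, write 21
6) issue 22, read 23, done 28, write 29  <struct: M1 busy until I5 writes@21>
7) issue 30, read 31, done 36, write 37  <struct: M1 busy until I6 writes@29>
8) issue 31, read 38, done 39, write 40  <RAW R3: wait I7 write@37>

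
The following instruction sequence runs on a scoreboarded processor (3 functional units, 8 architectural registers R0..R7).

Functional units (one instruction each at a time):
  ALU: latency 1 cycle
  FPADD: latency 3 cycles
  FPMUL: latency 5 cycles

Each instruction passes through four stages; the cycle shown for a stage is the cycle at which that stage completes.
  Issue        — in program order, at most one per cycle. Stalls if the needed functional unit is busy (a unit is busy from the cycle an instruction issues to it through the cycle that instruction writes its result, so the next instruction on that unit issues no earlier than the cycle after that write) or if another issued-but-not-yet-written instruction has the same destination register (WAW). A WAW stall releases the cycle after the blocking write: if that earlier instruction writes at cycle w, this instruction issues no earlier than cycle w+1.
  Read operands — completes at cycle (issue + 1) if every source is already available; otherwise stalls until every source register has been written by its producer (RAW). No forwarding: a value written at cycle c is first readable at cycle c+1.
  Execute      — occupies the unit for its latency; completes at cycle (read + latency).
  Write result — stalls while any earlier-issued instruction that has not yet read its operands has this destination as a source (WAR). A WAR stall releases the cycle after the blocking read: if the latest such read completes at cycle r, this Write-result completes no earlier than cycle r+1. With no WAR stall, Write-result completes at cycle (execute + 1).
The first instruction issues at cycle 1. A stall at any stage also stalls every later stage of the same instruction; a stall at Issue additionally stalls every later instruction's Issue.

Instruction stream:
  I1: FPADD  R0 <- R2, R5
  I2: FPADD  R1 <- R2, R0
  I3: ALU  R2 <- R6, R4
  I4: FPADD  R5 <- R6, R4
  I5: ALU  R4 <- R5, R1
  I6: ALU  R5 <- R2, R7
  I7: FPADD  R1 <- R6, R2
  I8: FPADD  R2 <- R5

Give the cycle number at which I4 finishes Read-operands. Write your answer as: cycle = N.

  I1 | 1 | 2 | 5 | 6
  I2 | 7 | 8 | 11 | 12   struct: FPADD busy until I1 writes@6
  I3 | 8 | 9 | 10 | 11
  I4 | 13 | 14 | 17 | 18   struct: FPADD busy until I2 writes@12
  I5 | 14 | 19 | 20 | 21   RAW R5: wait I4 write@18
  I6 | 22 | 23 | 24 | 25   struct: ALU busy until I5 writes@21
  I7 | 23 | 24 | 27 | 28
  I8 | 29 | 30 | 33 | 34   struct: FPADD busy until I7 writes@28

cycle = 14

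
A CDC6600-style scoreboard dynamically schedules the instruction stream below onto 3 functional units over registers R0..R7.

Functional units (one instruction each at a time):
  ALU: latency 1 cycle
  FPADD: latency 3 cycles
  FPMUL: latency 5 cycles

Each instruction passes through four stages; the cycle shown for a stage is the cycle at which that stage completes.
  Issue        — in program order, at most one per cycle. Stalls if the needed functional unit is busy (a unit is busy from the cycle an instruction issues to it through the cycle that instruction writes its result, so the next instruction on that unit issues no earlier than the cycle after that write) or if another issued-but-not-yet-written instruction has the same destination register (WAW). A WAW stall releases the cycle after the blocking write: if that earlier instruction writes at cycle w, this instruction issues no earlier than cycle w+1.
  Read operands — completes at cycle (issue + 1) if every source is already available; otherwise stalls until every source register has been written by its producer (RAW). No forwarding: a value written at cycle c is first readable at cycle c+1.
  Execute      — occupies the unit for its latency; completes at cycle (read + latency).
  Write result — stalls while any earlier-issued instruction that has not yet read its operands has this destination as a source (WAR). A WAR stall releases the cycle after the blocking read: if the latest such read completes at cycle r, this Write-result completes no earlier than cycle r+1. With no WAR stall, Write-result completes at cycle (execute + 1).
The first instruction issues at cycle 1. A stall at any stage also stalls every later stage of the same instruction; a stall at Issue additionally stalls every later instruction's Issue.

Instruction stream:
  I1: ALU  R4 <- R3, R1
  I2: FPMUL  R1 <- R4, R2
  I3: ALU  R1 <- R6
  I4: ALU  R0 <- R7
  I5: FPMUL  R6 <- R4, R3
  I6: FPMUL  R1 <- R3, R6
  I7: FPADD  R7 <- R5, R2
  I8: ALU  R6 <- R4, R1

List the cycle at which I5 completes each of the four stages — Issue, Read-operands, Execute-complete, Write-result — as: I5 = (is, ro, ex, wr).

I5 = (17, 18, 23, 24)

[1] I1 issues→ALU
[2] I1 reads · I2 issues→FPMUL
[3] I1 exec-done
[4] I1 writes R4
[5] I2 reads
[10] I2 exec-done
[11] I2 writes R1
[12] I3 issues→ALU
[13] I3 reads
[14] I3 exec-done
[15] I3 writes R1
[16] I4 issues→ALU
[17] I4 reads · I5 issues→FPMUL
[18] I4 exec-done · I5 reads
[19] I4 writes R0
[23] I5 exec-done
[24] I5 writes R6
[25] I6 issues→FPMUL
[26] I6 reads · I7 issues→FPADD
[27] I7 reads · I8 issues→ALU
[30] I7 exec-done
[31] I6 exec-done · I7 writes R7
[32] I6 writes R1
[33] I8 reads
[34] I8 exec-done
[35] I8 writes R6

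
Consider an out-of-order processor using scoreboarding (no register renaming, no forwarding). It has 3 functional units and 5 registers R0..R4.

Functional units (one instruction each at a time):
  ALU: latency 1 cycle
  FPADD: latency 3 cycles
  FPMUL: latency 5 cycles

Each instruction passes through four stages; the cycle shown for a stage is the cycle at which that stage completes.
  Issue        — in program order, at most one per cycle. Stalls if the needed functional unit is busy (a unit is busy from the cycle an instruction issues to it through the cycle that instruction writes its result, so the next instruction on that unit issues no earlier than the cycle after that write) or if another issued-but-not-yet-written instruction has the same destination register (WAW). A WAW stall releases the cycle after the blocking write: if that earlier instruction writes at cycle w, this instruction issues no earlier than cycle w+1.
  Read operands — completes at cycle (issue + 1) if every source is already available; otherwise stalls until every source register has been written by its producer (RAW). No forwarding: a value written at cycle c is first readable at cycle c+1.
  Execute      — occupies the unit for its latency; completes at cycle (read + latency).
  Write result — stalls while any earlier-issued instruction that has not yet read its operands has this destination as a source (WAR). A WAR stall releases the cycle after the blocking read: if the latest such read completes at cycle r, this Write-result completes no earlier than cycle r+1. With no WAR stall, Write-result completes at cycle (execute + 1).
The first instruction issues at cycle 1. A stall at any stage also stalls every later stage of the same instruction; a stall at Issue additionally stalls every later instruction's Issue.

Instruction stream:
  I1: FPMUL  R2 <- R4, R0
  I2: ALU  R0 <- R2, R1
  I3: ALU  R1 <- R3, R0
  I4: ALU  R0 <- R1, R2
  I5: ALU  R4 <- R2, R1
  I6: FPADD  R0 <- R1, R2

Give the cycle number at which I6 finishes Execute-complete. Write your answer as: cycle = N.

cycle = 25

I1 -> (1, 2, 7, 8)
I2 -> (2, 9, 10, 11)  // RAW R2: wait I1 write@8
I3 -> (12, 13, 14, 15)  // struct: ALU busy until I2 writes@11
I4 -> (16, 17, 18, 19)  // struct: ALU busy until I3 writes@15
I5 -> (20, 21, 22, 23)  // struct: ALU busy until I4 writes@19
I6 -> (21, 22, 25, 26)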